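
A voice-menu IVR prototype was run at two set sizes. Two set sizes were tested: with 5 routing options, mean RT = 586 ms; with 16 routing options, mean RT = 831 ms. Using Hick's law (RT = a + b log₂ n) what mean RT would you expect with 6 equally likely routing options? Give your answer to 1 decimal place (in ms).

624.4 ms

RT is linear in log₂ n, so two points fix the line:
  b = (831 − 586) / (log₂ 16 − log₂ 5) = 245 / (4 − 2.3219) = 146.001 ms/bit
  a = 586 − 146.001 × 2.3219 = 246.996 ms
Then RT(6) = 246.996 + 146.001 × log₂ 6 = 246.996 + 146.001 × 2.5850 ≈ 624.403 ms.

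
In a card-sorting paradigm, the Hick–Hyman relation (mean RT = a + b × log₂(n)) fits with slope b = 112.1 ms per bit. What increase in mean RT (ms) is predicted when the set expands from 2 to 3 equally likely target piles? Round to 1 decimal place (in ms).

65.6 ms

ΔRT = (a + b log₂ n₂) − (a + b log₂ n₁) = b·(log₂ n₂ − log₂ n₁).
log₂(3) − log₂(2) = 1.5850 − 1 = 0.5850.
ΔRT = 112.1 × 0.5850 = 65.574 ms.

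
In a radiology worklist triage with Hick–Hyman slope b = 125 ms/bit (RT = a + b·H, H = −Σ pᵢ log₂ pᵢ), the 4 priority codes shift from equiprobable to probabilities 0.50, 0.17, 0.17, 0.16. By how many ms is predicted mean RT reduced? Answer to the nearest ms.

26 ms

The RT saving is b·ΔH. Equiprobable H₀ = log₂(4) = 2.0000 bits; with the given probabilities H = 1.7922 bits.
b·(H₀ − H) = 125 × (2.0000 − 1.7922) = 25.98 ms.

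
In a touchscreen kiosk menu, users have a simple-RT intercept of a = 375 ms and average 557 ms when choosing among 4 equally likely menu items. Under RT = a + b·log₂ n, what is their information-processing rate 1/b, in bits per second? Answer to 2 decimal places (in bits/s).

Choice component = 557 − 375 = 182 ms over log₂(4) = 2 bits.
b = 182 / 2 = 91.000 ms/bit, so 1/b = 10.989 bits/s.

10.99 bits/s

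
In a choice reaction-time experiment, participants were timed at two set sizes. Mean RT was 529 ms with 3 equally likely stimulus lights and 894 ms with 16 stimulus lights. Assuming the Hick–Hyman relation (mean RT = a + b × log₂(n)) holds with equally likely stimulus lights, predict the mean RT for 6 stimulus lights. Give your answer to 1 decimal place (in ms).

680.1 ms

Solve the two-equation system in a and b:
  b = (894 − 529) / (log₂ 16 − log₂ 3) = 365 / (4 − 1.5850) = 151.136 ms/bit
  a = 529 − 151.136 × 1.5850 = 289.455 ms
Then RT(6) = 289.455 + 151.136 × log₂ 6 = 289.455 + 151.136 × 2.5850 ≈ 680.136 ms.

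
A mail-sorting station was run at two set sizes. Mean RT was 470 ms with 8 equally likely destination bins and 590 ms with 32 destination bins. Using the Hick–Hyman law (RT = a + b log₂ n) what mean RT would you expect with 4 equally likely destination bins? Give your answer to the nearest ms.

410 ms

Fit slope and intercept:
  b = (590 − 470) / (log₂ 32 − log₂ 8) = 120 / (5 − 3) = 60 ms/bit
  a = 470 − 60 × 3 = 290 ms
Then RT(4) = 290 + 60 × log₂ 4 = 290 + 60 × 2 ≈ 410.000 ms.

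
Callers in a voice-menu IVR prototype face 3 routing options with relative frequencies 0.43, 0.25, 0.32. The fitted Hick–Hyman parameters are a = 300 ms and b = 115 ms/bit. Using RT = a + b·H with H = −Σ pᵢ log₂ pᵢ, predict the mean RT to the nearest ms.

478 ms

Entropy contributions −pᵢ log₂ pᵢ: 0.5236, 0.5000, 0.5260; sum H = 1.5496 bits.
RT = a + bH = 300 + 115·1.5496 = 478.20 ms.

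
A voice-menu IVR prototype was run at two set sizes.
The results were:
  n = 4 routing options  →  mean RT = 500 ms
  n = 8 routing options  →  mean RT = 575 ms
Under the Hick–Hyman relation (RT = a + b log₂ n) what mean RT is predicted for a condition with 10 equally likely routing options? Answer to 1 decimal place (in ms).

599.1 ms

Solve the two-equation system in a and b:
  b = (575 − 500) / (log₂ 8 − log₂ 4) = 75 / (3 − 2) = 75.000 ms/bit
  a = 500 − 75.000 × 2 = 350.000 ms
Then RT(10) = 350.000 + 75.000 × log₂ 10 = 350.000 + 75.000 × 3.3219 ≈ 599.145 ms.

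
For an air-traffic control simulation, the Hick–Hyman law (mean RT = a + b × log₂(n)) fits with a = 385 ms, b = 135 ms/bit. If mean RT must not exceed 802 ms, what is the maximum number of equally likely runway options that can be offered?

8

Set 385 + 135·log₂ n ≤ 802 → log₂ n ≤ (802 − 385)/135 = 3.0889.
So n ≤ 2^3.0889 = 8.508; the largest integer n is 8.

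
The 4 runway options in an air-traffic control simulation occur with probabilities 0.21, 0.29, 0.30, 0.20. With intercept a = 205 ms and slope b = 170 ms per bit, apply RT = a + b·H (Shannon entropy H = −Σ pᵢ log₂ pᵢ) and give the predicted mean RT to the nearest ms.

541 ms

H = 0.21·log₂(1/0.21) + 0.29·log₂(1/0.29) + 0.30·log₂(1/0.30) + 0.20·log₂(1/0.20) = 1.9762 bits.
RT = 205 + 170 × 1.9762 = 540.95 ms.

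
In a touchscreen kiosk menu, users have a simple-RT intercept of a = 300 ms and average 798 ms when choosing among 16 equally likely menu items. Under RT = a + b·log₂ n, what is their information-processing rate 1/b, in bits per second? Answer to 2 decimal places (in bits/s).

b = (798 − 300)/log₂ 16 = 498/4 = 124.500 ms per bit = 0.12450 s/bit; the reciprocal is 8.032 bits/s.

8.03 bits/s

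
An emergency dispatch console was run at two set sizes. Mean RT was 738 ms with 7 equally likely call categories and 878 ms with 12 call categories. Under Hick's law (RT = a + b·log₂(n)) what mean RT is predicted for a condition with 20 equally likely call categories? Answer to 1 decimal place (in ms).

Fit slope and intercept:
  b = (878 − 738) / (log₂ 12 − log₂ 7) = 140 / (3.5850 − 2.8074) = 180.039 ms/bit
  a = 738 − 180.039 × 2.8074 = 232.566 ms
Then RT(20) = 232.566 + 180.039 × log₂ 20 = 232.566 + 180.039 × 4.3219 ≈ 1010.683 ms.

1010.7 ms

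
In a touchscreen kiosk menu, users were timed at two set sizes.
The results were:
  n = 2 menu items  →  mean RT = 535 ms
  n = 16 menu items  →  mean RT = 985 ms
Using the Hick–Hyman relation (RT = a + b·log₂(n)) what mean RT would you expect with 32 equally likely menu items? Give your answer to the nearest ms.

Fit slope and intercept:
  b = (985 − 535) / (log₂ 16 − log₂ 2) = 450 / (4 − 1) = 150 ms/bit
  a = 535 − 150 × 1 = 385 ms
Then RT(32) = 385 + 150 × log₂ 32 = 385 + 150 × 5 ≈ 1135.000 ms.

1135 ms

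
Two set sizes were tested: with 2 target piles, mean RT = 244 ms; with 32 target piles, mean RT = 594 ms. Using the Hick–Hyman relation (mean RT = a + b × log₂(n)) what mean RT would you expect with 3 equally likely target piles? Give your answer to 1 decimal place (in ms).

Solve the two-equation system in a and b:
  b = (594 − 244) / (log₂ 32 − log₂ 2) = 350 / (5 − 1) = 87.500 ms/bit
  a = 244 − 87.500 × 1 = 156.500 ms
Then RT(3) = 156.500 + 87.500 × log₂ 3 = 156.500 + 87.500 × 1.5850 ≈ 295.184 ms.

295.2 ms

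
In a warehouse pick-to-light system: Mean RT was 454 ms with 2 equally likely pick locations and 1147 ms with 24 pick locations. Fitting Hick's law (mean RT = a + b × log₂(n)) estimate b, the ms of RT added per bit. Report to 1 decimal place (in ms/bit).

193.3 ms/bit

Slope: b = (1147 − 454) / (log₂ 24 − log₂ 2) = 693/3.5850 = 193.307 ms/bit.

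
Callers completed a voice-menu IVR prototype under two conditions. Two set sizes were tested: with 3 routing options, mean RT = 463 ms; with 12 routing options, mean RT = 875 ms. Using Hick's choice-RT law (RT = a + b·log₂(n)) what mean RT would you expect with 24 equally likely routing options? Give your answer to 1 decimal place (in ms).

With log₂ n on the abscissa the relation is linear; from the two conditions:
  b = (875 − 463) / (log₂ 12 − log₂ 3) = 412 / (3.5850 − 1.5850) = 206.000 ms/bit
  a = 463 − 206.000 × 1.5850 = 136.498 ms
Then RT(24) = 136.498 + 206.000 × log₂ 24 = 136.498 + 206.000 × 4.5850 ≈ 1081.000 ms.

1081.0 ms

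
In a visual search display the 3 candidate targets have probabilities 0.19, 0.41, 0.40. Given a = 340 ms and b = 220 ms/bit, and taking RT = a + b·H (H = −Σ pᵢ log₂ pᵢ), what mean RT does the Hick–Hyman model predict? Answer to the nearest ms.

Entropy contributions −pᵢ log₂ pᵢ: 0.4552, 0.5274, 0.5288; sum H = 1.5114 bits.
RT = a + bH = 340 + 220·1.5114 = 672.50 ms.

673 ms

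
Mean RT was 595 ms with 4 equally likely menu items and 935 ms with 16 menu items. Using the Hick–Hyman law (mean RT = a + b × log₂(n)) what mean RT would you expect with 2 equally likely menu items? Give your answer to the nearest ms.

RT is linear in log₂ n, so two points fix the line:
  b = (935 − 595) / (log₂ 16 − log₂ 4) = 340 / (4 − 2) = 170 ms/bit
  a = 595 − 170 × 2 = 255 ms
Then RT(2) = 255 + 170 × log₂ 2 = 255 + 170 × 1 ≈ 425.000 ms.

425 ms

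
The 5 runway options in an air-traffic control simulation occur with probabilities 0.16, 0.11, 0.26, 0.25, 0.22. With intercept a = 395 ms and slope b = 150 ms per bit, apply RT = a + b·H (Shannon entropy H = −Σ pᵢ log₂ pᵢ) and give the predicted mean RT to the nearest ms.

734 ms

H = 0.16·log₂(1/0.16) + 0.11·log₂(1/0.11) + 0.26·log₂(1/0.26) + 0.25·log₂(1/0.25) + 0.22·log₂(1/0.22) = 2.2592 bits.
RT = 395 + 150 × 2.2592 = 733.87 ms.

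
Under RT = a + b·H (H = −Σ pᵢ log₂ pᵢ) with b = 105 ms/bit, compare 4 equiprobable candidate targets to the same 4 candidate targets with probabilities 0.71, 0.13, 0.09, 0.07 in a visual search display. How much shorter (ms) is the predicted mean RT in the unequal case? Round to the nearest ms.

Equiprobable entropy H₀ = log₂ 4 = 2.0000 bits.
Skewed entropy H = −Σ pᵢ log₂ pᵢ = 1.3147 bits.
ΔRT = b·(H₀ − H) = 105 × 0.6853 = 71.96 ms.

72 ms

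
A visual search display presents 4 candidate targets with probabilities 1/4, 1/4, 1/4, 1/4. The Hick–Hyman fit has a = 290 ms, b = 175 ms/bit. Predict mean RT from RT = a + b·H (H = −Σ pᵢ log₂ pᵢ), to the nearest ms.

640 ms

H = −Σ pᵢ log₂ pᵢ = 0.25·2 + 0.25·2 + 0.25·2 + 0.25·2 = 2.000 bits.
RT = 290 + 175 × 2.000 = 640.00 ms.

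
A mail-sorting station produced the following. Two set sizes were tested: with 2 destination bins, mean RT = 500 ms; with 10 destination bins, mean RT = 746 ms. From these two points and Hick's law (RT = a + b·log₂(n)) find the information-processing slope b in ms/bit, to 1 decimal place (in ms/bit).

105.9 ms/bit

The slope on a log₂ axis is (746 − 500) / (3.3219 − 1) = 105.946 ms/bit.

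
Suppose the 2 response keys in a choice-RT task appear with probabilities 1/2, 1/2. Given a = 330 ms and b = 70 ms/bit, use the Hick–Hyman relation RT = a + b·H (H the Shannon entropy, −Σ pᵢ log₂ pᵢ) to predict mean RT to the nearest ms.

400 ms

Each term −pᵢ log₂ pᵢ: 0.5·1 + 0.5·1; summed, H = 1.000 bits.
Mean RT = a + bH = 330 + 70·1.000 = 400.00 ms.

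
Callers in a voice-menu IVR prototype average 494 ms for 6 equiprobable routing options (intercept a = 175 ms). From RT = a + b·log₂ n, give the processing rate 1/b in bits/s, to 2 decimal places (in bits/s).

Choice component = 494 − 175 = 319 ms over log₂(6) = 2.5850 bits.
b = 319 / 2.5850 = 123.406 ms/bit, so 1/b = 8.103 bits/s.

8.10 bits/s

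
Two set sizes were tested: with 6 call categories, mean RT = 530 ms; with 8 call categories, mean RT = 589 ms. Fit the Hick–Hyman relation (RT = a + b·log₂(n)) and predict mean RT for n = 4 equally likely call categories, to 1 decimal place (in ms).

446.8 ms

Fit slope and intercept:
  b = (589 − 530) / (log₂ 8 − log₂ 6) = 59 / (3 − 2.5850) = 142.156 ms/bit
  a = 530 − 142.156 × 2.5850 = 162.533 ms
Then RT(4) = 162.533 + 142.156 × log₂ 4 = 162.533 + 142.156 × 2 ≈ 446.844 ms.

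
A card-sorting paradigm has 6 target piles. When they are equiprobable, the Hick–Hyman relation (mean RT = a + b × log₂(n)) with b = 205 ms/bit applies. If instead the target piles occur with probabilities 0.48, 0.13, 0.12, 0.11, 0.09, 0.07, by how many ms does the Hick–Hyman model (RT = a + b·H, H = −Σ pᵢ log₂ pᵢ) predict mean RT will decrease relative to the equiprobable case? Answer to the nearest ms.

81 ms

Equiprobable entropy H₀ = log₂ 6 = 2.5850 bits.
Skewed entropy H = −Σ pᵢ log₂ pᵢ = 2.1895 bits.
ΔRT = b·(H₀ − H) = 205 × 0.3955 = 81.07 ms.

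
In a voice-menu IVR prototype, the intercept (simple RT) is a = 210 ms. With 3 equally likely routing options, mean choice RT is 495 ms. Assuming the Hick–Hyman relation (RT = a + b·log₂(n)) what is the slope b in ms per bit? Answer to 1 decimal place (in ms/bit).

3 alternatives carry log₂ 3 = 1.5850 bits; the choice cost is 495 − 210 = 285 ms, so b = 285/1.5850 = 179.815 ms/bit.

179.8 ms/bit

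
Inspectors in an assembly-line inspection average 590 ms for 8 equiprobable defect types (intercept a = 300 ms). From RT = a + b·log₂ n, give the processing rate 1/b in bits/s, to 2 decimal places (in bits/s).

10.34 bits/s

Choice component = 590 − 300 = 290 ms over log₂(8) = 3 bits.
b = 290 / 3 = 96.667 ms/bit, so 1/b = 10.345 bits/s.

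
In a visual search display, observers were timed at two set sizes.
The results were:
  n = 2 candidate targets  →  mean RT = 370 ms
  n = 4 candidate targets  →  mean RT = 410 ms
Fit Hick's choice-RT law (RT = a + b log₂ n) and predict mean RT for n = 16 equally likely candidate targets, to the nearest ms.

RT is linear in log₂ n, so two points fix the line:
  b = (410 − 370) / (log₂ 4 − log₂ 2) = 40 / (2 − 1) = 40 ms/bit
  a = 370 − 40 × 1 = 330 ms
Then RT(16) = 330 + 40 × log₂ 16 = 330 + 40 × 4 ≈ 490.000 ms.

490 ms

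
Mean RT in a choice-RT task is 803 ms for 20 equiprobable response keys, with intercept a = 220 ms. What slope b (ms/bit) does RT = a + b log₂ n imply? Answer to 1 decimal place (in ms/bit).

20 alternatives carry log₂ 20 = 4.3219 bits; the choice cost is 803 − 220 = 583 ms, so b = 583/4.3219 = 134.893 ms/bit.

134.9 ms/bit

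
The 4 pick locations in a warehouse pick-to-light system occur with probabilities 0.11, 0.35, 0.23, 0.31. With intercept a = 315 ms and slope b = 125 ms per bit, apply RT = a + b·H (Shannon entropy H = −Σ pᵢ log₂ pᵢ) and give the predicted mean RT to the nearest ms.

551 ms

Entropy contributions −pᵢ log₂ pᵢ: 0.3503, 0.5301, 0.4877, 0.5238; sum H = 1.8918 bits.
RT = a + bH = 315 + 125·1.8918 = 551.48 ms.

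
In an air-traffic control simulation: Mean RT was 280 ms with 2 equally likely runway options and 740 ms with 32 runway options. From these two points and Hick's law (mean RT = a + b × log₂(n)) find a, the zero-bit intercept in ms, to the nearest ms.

b = (RT₂ − RT₁)/(log₂ n₂ − log₂ n₁) = (740 − 280)/(5 − 1) = 115 ms/bit.
a = RT₁ − b·log₂ n₁ = 280 − 115 × 1 = 165.000 ms.

165 ms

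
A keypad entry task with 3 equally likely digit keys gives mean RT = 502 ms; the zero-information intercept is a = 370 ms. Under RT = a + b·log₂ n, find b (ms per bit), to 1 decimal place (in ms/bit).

3 alternatives carry log₂ 3 = 1.5850 bits; the choice cost is 502 − 370 = 132 ms, so b = 132/1.5850 = 83.283 ms/bit.

83.3 ms/bit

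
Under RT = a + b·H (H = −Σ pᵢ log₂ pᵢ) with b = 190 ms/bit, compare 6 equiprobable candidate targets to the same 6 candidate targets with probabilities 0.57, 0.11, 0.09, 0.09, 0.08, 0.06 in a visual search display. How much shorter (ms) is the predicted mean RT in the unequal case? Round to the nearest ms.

Equiprobable entropy H₀ = log₂ 6 = 2.5850 bits.
Skewed entropy H = −Σ pᵢ log₂ pᵢ = 1.9729 bits.
ΔRT = b·(H₀ − H) = 190 × 0.6121 = 116.29 ms.

116 ms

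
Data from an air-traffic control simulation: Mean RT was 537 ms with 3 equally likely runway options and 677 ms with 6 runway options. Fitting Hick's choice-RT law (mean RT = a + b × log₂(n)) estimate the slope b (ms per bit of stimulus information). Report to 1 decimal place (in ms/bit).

140.0 ms/bit

The slope on a log₂ axis is (677 − 537) / (2.5850 − 1.5850) = 140.000 ms/bit.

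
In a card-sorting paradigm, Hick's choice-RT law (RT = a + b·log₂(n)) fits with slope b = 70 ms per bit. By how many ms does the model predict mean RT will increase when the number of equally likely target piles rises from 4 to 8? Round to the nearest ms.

70 ms

ΔRT = (a + b log₂ n₂) − (a + b log₂ n₁) = b·(log₂ n₂ − log₂ n₁).
log₂(8) − log₂(4) = log₂(8/4) = log₂(2) = 1.
ΔRT = 70 × 1.0000 = 70.000 ms.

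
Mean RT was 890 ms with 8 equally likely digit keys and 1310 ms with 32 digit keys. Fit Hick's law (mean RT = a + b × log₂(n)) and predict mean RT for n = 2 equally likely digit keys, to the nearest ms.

RT is linear in log₂ n, so two points fix the line:
  b = (1310 − 890) / (log₂ 32 − log₂ 8) = 420 / (5 − 3) = 210 ms/bit
  a = 890 − 210 × 3 = 260 ms
Then RT(2) = 260 + 210 × log₂ 2 = 260 + 210 × 1 ≈ 470.000 ms.

470 ms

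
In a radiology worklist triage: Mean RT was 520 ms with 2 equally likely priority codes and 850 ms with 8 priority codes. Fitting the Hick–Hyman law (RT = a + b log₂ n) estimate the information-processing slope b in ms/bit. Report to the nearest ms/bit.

b = (RT₂ − RT₁)/(log₂ n₂ − log₂ n₁) = (850 − 520)/(3 − 1) = 165 ms/bit.

165 ms/bit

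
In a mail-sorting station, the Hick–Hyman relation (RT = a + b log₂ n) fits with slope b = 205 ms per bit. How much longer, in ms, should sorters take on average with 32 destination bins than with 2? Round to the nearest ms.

ΔRT = (a + b log₂ n₂) − (a + b log₂ n₁) = b·(log₂ n₂ − log₂ n₁).
log₂(32) − log₂(2) = log₂(32/2) = log₂(16) = 4.
ΔRT = 205 × 4.0000 = 820.000 ms.

820 ms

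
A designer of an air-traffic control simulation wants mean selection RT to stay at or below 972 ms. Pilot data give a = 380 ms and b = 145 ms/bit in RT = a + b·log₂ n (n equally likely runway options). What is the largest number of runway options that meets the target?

16

145·log₂ n ≤ 972 − 380 = 592, giving log₂ n ≤ 4.0828 and n ≤ 16.945. The largest whole number is 16.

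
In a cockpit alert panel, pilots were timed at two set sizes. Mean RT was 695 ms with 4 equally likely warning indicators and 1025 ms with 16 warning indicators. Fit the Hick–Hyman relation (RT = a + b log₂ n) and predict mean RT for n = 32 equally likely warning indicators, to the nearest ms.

RT is linear in log₂ n, so two points fix the line:
  b = (1025 − 695) / (log₂ 16 − log₂ 4) = 330 / (4 − 2) = 165 ms/bit
  a = 695 − 165 × 2 = 365 ms
Then RT(32) = 365 + 165 × log₂ 32 = 365 + 165 × 5 ≈ 1190.000 ms.

1190 ms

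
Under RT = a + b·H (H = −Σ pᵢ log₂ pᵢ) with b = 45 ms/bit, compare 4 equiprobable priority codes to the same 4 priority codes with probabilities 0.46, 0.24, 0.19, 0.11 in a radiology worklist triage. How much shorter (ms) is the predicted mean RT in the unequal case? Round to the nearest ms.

Equiprobable entropy H₀ = log₂ 4 = 2.0000 bits.
Skewed entropy H = −Σ pᵢ log₂ pᵢ = 1.8150 bits.
ΔRT = b·(H₀ − H) = 45 × 0.1850 = 8.33 ms.

8 ms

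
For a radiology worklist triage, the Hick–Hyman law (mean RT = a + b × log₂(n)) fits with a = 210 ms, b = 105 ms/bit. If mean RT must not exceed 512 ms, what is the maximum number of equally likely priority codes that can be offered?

7

105·log₂ n ≤ 512 − 210 = 302, giving log₂ n ≤ 2.8762 and n ≤ 7.342. The largest whole number is 7.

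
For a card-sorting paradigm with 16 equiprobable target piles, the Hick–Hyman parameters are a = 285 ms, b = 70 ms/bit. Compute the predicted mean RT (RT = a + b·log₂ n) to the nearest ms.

log₂(16) = 4 bits, so RT = 285 + 70 × 4 ≈ 565.000 ms.

565 ms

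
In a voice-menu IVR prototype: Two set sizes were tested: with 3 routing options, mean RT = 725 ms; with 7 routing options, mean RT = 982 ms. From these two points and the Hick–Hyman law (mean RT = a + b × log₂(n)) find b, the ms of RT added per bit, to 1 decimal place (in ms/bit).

210.2 ms/bit

Slope: b = (982 − 725) / (log₂ 7 − log₂ 3) = 257/1.2224 = 210.243 ms/bit.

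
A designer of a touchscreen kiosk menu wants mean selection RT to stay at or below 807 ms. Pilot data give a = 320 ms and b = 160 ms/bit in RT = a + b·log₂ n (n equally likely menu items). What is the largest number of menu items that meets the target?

8

Information budget: (807 − 320)/160 = 3.0438 bits, so n ≤ 2^3.0438 = 8.246 → at most 8.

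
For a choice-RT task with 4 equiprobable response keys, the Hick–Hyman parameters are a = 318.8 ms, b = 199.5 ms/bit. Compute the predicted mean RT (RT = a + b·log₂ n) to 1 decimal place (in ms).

717.8 ms

log₂(4) = 2 bits, so RT = 318.8 + 199.5 × 2 ≈ 717.800 ms.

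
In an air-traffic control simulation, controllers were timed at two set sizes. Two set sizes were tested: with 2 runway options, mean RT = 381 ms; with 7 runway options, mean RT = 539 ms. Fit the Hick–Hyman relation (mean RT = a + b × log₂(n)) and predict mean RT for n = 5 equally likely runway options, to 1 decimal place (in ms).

RT is linear in log₂ n, so two points fix the line:
  b = (539 − 381) / (log₂ 7 − log₂ 2) = 158 / (2.8074 − 1) = 87.421 ms/bit
  a = 381 − 87.421 × 1 = 293.579 ms
Then RT(5) = 293.579 + 87.421 × log₂ 5 = 293.579 + 87.421 × 2.3219 ≈ 496.564 ms.

496.6 ms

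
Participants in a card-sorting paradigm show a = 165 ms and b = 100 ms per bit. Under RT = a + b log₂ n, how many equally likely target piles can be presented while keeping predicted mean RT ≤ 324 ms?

3

100·log₂ n ≤ 324 − 165 = 159, giving log₂ n ≤ 1.5900 and n ≤ 3.010. The largest whole number is 3.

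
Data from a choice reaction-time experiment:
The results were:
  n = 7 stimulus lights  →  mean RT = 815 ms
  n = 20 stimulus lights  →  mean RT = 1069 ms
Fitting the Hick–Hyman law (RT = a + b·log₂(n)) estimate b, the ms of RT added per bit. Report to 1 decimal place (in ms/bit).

167.7 ms/bit

b = (RT₂ − RT₁)/(log₂ n₂ − log₂ n₁) = (1069 − 815)/(4.3219 − 2.8074) = 167.704 ms/bit.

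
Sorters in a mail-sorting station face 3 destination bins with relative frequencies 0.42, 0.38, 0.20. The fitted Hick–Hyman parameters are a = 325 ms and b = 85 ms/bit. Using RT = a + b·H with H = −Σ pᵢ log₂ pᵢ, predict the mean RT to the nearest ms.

454 ms

H = 0.42·log₂(1/0.42) + 0.38·log₂(1/0.38) + 0.20·log₂(1/0.20) = 1.5205 bits.
RT = 325 + 85 × 1.5205 = 454.24 ms.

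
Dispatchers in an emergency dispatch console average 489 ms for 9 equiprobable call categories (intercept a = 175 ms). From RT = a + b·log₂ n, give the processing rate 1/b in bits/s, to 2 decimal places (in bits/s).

10.10 bits/s

Choice component = 489 − 175 = 314 ms over log₂(9) = 3.1699 bits.
b = 314 / 3.1699 = 99.056 ms/bit, so 1/b = 10.095 bits/s.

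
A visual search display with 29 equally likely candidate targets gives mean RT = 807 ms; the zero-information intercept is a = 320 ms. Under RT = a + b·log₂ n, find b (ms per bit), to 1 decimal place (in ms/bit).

100.2 ms/bit

b = (807 − 320) / log₂(29) = 487 / 4.8580 = 100.247 ms/bit.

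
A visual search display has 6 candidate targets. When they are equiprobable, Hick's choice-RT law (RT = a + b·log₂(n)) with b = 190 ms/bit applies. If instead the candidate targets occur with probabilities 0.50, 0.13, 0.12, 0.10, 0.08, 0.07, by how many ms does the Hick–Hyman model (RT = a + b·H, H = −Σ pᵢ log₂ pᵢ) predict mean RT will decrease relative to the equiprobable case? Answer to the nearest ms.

84 ms

Equiprobable entropy H₀ = log₂ 6 = 2.5850 bits.
Skewed entropy H = −Σ pᵢ log₂ pᵢ = 2.1420 bits.
ΔRT = b·(H₀ − H) = 190 × 0.4430 = 84.17 ms.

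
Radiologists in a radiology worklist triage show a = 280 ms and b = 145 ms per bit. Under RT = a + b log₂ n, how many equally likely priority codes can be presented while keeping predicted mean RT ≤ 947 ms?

24

145·log₂ n ≤ 947 − 280 = 667, giving log₂ n ≤ 4.6000 and n ≤ 24.251. The largest whole number is 24.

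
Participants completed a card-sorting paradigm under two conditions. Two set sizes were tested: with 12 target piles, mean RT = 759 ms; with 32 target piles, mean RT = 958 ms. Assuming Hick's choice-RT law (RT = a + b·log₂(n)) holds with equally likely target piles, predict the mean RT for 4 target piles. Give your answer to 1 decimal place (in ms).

536.1 ms

RT is linear in log₂ n, so two points fix the line:
  b = (958 − 759) / (log₂ 32 − log₂ 12) = 199 / (5 − 3.5850) = 140.632 ms/bit
  a = 759 − 140.632 × 3.5850 = 254.838 ms
Then RT(4) = 254.838 + 140.632 × log₂ 4 = 254.838 + 140.632 × 2 ≈ 536.103 ms.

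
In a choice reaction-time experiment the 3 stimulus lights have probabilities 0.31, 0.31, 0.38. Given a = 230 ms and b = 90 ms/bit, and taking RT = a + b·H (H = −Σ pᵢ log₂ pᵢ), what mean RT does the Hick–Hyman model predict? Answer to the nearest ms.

H = 0.31·log₂(1/0.31) + 0.31·log₂(1/0.31) + 0.38·log₂(1/0.38) = 1.5780 bits.
RT = 230 + 90 × 1.5780 = 372.02 ms.

372 ms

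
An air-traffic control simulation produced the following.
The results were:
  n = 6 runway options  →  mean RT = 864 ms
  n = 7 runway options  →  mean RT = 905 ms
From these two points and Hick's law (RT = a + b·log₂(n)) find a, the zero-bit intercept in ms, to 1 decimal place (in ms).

387.4 ms

The slope on a log₂ axis is (905 − 864) / (2.8074 − 2.5850) = 184.359 ms/bit.
Intercept: a = 864 − 184.359·log₂(6) = 387.439 ms.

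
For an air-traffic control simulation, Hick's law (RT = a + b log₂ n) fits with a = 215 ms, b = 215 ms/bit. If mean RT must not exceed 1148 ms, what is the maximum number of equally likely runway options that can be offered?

20

215·log₂ n ≤ 1148 − 215 = 933, giving log₂ n ≤ 4.3395 and n ≤ 20.246. The largest whole number is 20.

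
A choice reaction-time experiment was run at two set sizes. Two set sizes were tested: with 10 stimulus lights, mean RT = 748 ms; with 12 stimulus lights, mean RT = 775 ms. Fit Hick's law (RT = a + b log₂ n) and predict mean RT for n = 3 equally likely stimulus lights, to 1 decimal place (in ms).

With log₂ n on the abscissa the relation is linear; from the two conditions:
  b = (775 − 748) / (log₂ 12 − log₂ 10) = 27 / (3.5850 − 3.3219) = 102.648 ms/bit
  a = 748 − 102.648 × 3.3219 = 407.010 ms
Then RT(3) = 407.010 + 102.648 × log₂ 3 = 407.010 + 102.648 × 1.5850 ≈ 569.704 ms.

569.7 ms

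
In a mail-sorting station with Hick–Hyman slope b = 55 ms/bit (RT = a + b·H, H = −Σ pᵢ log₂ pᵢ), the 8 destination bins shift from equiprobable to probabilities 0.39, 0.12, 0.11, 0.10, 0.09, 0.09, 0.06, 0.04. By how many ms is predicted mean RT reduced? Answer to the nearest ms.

Equiprobable entropy H₀ = log₂ 8 = 3.0000 bits.
Skewed entropy H = −Σ pᵢ log₂ pᵢ = 2.6339 bits.
ΔRT = b·(H₀ − H) = 55 × 0.3661 = 20.13 ms.

20 ms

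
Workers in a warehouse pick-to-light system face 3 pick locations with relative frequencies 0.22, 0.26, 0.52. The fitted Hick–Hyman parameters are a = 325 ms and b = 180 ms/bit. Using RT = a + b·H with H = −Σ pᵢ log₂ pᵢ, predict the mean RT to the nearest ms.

591 ms

H = 0.22·log₂(1/0.22) + 0.26·log₂(1/0.26) + 0.52·log₂(1/0.52) = 1.4764 bits.
RT = 325 + 180 × 1.4764 = 590.76 ms.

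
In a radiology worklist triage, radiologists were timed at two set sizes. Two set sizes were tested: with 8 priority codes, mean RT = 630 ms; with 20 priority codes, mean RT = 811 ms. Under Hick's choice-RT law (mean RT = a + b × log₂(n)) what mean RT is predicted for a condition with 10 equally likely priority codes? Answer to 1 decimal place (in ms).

Fit slope and intercept:
  b = (811 − 630) / (log₂ 20 − log₂ 8) = 181 / (4.3219 − 3) = 136.921 ms/bit
  a = 630 − 136.921 × 3 = 219.236 ms
Then RT(10) = 219.236 + 136.921 × log₂ 10 = 219.236 + 136.921 × 3.3219 ≈ 674.079 ms.

674.1 ms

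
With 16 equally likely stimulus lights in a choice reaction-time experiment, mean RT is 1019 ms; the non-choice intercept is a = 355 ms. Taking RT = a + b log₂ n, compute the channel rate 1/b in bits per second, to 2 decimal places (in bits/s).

6.02 bits/s

b = (1019 − 355)/log₂ 16 = 664/4 = 166.000 ms per bit = 0.16600 s/bit; the reciprocal is 6.024 bits/s.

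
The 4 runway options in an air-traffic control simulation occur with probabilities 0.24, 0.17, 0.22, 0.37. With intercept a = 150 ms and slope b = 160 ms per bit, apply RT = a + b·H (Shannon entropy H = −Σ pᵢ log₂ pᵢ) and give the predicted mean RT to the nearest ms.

460 ms

Entropy contributions −pᵢ log₂ pᵢ: 0.4941, 0.4346, 0.4806, 0.5307; sum H = 1.9400 bits.
RT = a + bH = 150 + 160·1.9400 = 460.40 ms.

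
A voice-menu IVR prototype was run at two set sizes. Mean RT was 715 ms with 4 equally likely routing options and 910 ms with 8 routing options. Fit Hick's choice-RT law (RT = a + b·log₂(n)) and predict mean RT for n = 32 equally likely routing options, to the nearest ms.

Solve the two-equation system in a and b:
  b = (910 − 715) / (log₂ 8 − log₂ 4) = 195 / (3 − 2) = 195 ms/bit
  a = 715 − 195 × 2 = 325 ms
Then RT(32) = 325 + 195 × log₂ 32 = 325 + 195 × 5 ≈ 1300.000 ms.

1300 ms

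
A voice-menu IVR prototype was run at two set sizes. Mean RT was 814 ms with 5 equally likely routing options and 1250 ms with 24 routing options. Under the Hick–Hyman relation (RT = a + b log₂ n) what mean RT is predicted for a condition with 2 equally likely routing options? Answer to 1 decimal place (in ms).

559.3 ms

Fit slope and intercept:
  b = (1250 − 814) / (log₂ 24 − log₂ 5) = 436 / (4.5850 − 2.3219) = 192.662 ms/bit
  a = 814 − 192.662 × 2.3219 = 366.653 ms
Then RT(2) = 366.653 + 192.662 × log₂ 2 = 366.653 + 192.662 × 1 ≈ 559.315 ms.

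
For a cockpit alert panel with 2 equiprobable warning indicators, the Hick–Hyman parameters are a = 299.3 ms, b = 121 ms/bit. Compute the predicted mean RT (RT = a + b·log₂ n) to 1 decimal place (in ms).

420.3 ms

log₂(2) = 1 bits, so RT = 299.3 + 121 × 1 ≈ 420.300 ms.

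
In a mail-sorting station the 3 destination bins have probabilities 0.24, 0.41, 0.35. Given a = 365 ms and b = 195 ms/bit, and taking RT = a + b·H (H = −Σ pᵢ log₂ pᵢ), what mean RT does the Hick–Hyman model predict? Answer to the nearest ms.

668 ms

H = 0.24·log₂(1/0.24) + 0.41·log₂(1/0.41) + 0.35·log₂(1/0.35) = 1.5516 bits.
RT = 365 + 195 × 1.5516 = 667.57 ms.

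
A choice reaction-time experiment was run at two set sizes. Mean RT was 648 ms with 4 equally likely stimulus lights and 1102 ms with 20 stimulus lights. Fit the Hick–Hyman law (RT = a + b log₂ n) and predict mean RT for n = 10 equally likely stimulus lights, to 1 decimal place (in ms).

RT is linear in log₂ n, so two points fix the line:
  b = (1102 − 648) / (log₂ 20 − log₂ 4) = 454 / (4.3219 − 2) = 195.527 ms/bit
  a = 648 − 195.527 × 2 = 256.946 ms
Then RT(10) = 256.946 + 195.527 × log₂ 10 = 256.946 + 195.527 × 3.3219 ≈ 906.473 ms.

906.5 ms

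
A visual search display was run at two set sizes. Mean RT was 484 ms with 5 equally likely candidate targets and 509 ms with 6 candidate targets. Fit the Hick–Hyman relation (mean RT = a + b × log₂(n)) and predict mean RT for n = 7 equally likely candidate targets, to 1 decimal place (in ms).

530.1 ms

Solve the two-equation system in a and b:
  b = (509 − 484) / (log₂ 6 − log₂ 5) = 25 / (2.5850 − 2.3219) = 95.045 ms/bit
  a = 484 − 95.045 × 2.3219 = 263.313 ms
Then RT(7) = 263.313 + 95.045 × log₂ 7 = 263.313 + 95.045 × 2.8074 ≈ 530.137 ms.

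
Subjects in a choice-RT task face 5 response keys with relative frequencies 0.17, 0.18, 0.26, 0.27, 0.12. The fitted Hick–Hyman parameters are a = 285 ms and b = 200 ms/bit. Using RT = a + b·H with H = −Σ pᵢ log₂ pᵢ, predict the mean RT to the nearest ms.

Entropy contributions −pᵢ log₂ pᵢ: 0.4346, 0.4453, 0.5053, 0.5100, 0.3671; sum H = 2.2623 bits.
RT = a + bH = 285 + 200·2.2623 = 737.45 ms.

737 ms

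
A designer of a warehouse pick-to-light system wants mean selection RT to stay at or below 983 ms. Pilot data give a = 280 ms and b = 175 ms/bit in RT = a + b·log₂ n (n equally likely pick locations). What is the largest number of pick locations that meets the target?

16

Set 280 + 175·log₂ n ≤ 983 → log₂ n ≤ (983 − 280)/175 = 4.0171.
So n ≤ 2^4.0171 = 16.191; the largest integer n is 16.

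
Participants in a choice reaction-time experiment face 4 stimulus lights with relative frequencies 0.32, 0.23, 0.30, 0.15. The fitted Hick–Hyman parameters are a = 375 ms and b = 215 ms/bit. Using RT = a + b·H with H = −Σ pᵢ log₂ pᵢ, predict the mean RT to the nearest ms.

H = 0.32·log₂(1/0.32) + 0.23·log₂(1/0.23) + 0.30·log₂(1/0.30) + 0.15·log₂(1/0.15) = 1.9453 bits.
RT = 375 + 215 × 1.9453 = 793.25 ms.

793 ms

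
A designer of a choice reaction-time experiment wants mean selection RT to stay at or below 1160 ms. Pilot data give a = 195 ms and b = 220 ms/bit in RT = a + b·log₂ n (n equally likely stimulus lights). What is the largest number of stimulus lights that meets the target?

Set 195 + 220·log₂ n ≤ 1160 → log₂ n ≤ (1160 − 195)/220 = 4.3864.
So n ≤ 2^4.3864 = 20.914; the largest integer n is 20.

20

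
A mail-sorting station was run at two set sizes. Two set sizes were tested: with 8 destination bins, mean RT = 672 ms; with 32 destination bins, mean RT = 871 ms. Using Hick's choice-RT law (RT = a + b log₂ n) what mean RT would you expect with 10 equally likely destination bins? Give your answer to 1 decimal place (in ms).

With log₂ n on the abscissa the relation is linear; from the two conditions:
  b = (871 − 672) / (log₂ 32 − log₂ 8) = 199 / (5 − 3) = 99.500 ms/bit
  a = 672 − 99.500 × 3 = 373.500 ms
Then RT(10) = 373.500 + 99.500 × log₂ 10 = 373.500 + 99.500 × 3.3219 ≈ 704.032 ms.

704.0 ms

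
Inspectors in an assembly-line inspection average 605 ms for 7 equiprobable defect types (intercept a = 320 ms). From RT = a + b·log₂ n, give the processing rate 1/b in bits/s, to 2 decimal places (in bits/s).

b = (605 − 320)/log₂ 7 = 285/2.8074 = 101.519 ms per bit = 0.10152 s/bit; the reciprocal is 9.850 bits/s.

9.85 bits/s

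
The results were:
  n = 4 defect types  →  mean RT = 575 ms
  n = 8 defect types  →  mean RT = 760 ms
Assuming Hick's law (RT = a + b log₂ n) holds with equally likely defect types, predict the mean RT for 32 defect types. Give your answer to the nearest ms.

RT is linear in log₂ n, so two points fix the line:
  b = (760 − 575) / (log₂ 8 − log₂ 4) = 185 / (3 − 2) = 185 ms/bit
  a = 575 − 185 × 2 = 205 ms
Then RT(32) = 205 + 185 × log₂ 32 = 205 + 185 × 5 ≈ 1130.000 ms.

1130 ms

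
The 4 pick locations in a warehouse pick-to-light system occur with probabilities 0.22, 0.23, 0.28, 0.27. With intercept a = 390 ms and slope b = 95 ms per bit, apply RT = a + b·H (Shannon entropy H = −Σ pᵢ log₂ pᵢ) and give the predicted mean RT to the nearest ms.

579 ms

Entropy contributions −pᵢ log₂ pᵢ: 0.4806, 0.4877, 0.5142, 0.5100; sum H = 1.9925 bits.
RT = a + bH = 390 + 95·1.9925 = 579.29 ms.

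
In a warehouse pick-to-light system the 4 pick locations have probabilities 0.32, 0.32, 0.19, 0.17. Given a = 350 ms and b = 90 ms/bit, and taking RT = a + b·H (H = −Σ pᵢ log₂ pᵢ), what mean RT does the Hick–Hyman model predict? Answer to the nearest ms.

525 ms

Entropy contributions −pᵢ log₂ pᵢ: 0.5260, 0.5260, 0.4552, 0.4346; sum H = 1.9419 bits.
RT = a + bH = 350 + 90·1.9419 = 524.77 ms.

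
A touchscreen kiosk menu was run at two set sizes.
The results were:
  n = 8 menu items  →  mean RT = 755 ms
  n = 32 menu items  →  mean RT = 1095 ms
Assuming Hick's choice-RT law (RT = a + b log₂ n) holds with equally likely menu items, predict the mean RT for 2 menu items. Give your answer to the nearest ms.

415 ms

Solve the two-equation system in a and b:
  b = (1095 − 755) / (log₂ 32 − log₂ 8) = 340 / (5 − 3) = 170 ms/bit
  a = 755 − 170 × 3 = 245 ms
Then RT(2) = 245 + 170 × log₂ 2 = 245 + 170 × 1 ≈ 415.000 ms.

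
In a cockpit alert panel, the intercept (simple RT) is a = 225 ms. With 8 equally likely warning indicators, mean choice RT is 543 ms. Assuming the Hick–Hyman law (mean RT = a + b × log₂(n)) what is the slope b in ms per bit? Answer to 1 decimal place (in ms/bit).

106.0 ms/bit

log₂(8) = 3 bits.
b = (RT − a)/log₂ n = (543 − 225) / 3 = 106.000 ms/bit.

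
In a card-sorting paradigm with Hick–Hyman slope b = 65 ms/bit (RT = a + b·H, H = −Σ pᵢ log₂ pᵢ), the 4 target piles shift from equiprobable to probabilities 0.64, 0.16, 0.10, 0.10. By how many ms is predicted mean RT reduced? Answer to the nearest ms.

The RT saving is b·ΔH. Equiprobable H₀ = log₂(4) = 2.0000 bits; with the given probabilities H = 1.4995 bits.
b·(H₀ − H) = 65 × (2.0000 − 1.4995) = 32.53 ms.

33 ms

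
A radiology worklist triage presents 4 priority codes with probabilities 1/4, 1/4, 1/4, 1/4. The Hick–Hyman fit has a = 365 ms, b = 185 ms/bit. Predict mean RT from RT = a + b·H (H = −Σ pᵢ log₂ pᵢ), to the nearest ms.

735 ms

Each term −pᵢ log₂ pᵢ: 0.25·2 + 0.25·2 + 0.25·2 + 0.25·2; summed, H = 2.000 bits.
Mean RT = a + bH = 365 + 185·2.000 = 735.00 ms.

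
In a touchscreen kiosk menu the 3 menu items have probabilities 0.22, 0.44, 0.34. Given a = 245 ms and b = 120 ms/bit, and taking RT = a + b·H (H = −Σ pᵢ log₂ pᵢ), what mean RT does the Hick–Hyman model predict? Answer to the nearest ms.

H = 0.22·log₂(1/0.22) + 0.44·log₂(1/0.44) + 0.34·log₂(1/0.34) = 1.5309 bits.
RT = 245 + 120 × 1.5309 = 428.71 ms.

429 ms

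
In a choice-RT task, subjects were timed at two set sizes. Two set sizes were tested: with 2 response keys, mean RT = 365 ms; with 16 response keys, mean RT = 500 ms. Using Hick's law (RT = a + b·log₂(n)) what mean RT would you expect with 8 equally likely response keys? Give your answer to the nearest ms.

455 ms

Fit slope and intercept:
  b = (500 − 365) / (log₂ 16 − log₂ 2) = 135 / (4 − 1) = 45 ms/bit
  a = 365 − 45 × 1 = 320 ms
Then RT(8) = 320 + 45 × log₂ 8 = 320 + 45 × 3 ≈ 455.000 ms.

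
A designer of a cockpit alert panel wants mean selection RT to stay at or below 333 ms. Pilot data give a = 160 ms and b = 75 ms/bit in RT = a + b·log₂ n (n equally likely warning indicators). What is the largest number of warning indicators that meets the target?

Set 160 + 75·log₂ n ≤ 333 → log₂ n ≤ (333 − 160)/75 = 2.3067.
So n ≤ 2^2.3067 = 4.947; the largest integer n is 4.

4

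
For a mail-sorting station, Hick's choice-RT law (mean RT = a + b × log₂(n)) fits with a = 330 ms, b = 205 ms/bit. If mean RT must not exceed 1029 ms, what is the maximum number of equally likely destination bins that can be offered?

Set 330 + 205·log₂ n ≤ 1029 → log₂ n ≤ (1029 − 330)/205 = 3.4098.
So n ≤ 2^3.4098 = 10.628; the largest integer n is 10.

10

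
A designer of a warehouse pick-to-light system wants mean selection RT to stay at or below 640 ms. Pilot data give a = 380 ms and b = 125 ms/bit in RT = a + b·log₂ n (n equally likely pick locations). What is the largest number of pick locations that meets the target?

125·log₂ n ≤ 640 − 380 = 260, giving log₂ n ≤ 2.0800 and n ≤ 4.228. The largest whole number is 4.

4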